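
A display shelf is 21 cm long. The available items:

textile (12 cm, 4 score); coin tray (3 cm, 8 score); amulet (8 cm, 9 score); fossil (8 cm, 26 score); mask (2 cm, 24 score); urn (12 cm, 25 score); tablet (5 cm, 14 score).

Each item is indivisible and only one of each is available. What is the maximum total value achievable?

Check high-value combinations within 21 cm:
- coin tray+fossil+mask+tablet: length 3+8+2+5=18, value 8+26+24+14=72
- coin tray+amulet+fossil+mask: length 3+8+8+2=21, value 8+9+26+24=67
- fossil+mask+tablet: length 8+2+5=15, value 26+24+14=64
- mask+urn+tablet: length 2+12+5=19, value 24+25+14=63
Best: 72 score.

72 score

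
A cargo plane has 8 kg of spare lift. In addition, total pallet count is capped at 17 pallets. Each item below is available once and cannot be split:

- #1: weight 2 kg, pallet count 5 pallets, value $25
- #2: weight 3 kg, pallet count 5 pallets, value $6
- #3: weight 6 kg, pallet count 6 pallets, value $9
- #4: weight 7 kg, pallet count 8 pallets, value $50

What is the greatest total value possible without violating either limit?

Feasible sets respecting both limits:
- #4: weight 7, pallet count 8, value 50
- #1+#3: weight 8, pallet count 11, value 34
- #1+#2: weight 5, pallet count 10, value 31
- #1: weight 2, pallet count 5, value 25
Best: $50.

$50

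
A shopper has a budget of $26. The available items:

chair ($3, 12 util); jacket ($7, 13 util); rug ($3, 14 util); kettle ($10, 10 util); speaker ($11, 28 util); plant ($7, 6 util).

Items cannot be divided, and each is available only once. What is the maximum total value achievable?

Check high-value combinations within $26:
- chair+jacket+rug+speaker: cost 3+7+3+11=24, value 12+13+14+28=67
- chair+rug+speaker+plant: cost 3+3+11+7=24, value 12+14+28+6=60
- jacket+rug+speaker: cost 7+3+11=21, value 13+14+28=55
Best: 67 util.

67 util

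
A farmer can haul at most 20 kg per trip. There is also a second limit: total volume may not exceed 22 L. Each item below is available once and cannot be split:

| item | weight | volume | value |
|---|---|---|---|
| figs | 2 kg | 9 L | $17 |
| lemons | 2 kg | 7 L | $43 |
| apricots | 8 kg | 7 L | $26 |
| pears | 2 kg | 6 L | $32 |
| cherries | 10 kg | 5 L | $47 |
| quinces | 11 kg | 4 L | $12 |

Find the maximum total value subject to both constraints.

Feasible sets respecting both limits:
- lemons+pears+cherries: weight 14, volume 18, value 122
- lemons+apricots+cherries: weight 20, volume 19, value 116
- figs+lemons+cherries: weight 14, volume 21, value 107
Best: $122.

$122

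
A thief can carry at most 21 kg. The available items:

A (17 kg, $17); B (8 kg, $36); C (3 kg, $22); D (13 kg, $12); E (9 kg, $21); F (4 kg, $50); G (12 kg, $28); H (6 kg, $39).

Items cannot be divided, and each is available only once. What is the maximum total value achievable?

Check high-value combinations within 21 kg:
- B+C+F+H: weight 8+3+4+6=21, value 36+22+50+39=147
- B+F+H: weight 8+4+6=18, value 36+50+39=125
- C+F+H: weight 3+4+6=13, value 22+50+39=111
Best: $147.

$147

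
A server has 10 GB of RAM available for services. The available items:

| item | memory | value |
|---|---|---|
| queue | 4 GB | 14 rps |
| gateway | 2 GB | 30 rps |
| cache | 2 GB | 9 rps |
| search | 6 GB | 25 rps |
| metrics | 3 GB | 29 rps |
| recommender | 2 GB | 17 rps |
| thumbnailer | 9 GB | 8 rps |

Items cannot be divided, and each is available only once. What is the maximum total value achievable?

85 rps

Check high-value combinations within 10 GB:
- gateway+cache+metrics+recommender: memory 2+2+3+2=9, value 30+9+29+17=85
- gateway+metrics+recommender: memory 2+3+2=7, value 30+29+17=76
- queue+gateway+metrics: memory 4+2+3=9, value 14+30+29=73
Best: 85 rps.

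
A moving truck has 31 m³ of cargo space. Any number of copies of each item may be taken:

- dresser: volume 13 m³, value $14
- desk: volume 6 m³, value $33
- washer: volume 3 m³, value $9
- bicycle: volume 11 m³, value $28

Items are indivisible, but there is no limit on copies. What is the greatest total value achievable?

$165

Best value-per-unit is desk at 33/6, and filling with it alone uses volume 5×6=30. No mix of the others beats 5×33 = 165.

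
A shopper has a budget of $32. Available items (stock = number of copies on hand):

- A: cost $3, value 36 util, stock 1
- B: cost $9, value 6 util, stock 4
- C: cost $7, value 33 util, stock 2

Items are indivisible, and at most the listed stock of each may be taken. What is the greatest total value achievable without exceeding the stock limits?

108 util

Top feasible selections:
- 1×A + 1×B + 2×C: cost 26, value 108
- 1×A + 2×C: cost 17, value 102
- 1×A + 2×B + 1×C: cost 28, value 81
Best: 108 util.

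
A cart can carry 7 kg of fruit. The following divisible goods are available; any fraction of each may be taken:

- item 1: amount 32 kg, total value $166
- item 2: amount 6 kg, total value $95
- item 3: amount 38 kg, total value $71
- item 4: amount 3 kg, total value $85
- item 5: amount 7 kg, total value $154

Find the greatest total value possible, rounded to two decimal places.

Take in order of value per unit:
- item 4 (85/3 per unit): all 3 → value 85, running total 85.00
- item 5 (154/7 per unit): 4 of 7 → value 4×154/7 = 88.0000, running total 173.00
Total 173.00.

173.00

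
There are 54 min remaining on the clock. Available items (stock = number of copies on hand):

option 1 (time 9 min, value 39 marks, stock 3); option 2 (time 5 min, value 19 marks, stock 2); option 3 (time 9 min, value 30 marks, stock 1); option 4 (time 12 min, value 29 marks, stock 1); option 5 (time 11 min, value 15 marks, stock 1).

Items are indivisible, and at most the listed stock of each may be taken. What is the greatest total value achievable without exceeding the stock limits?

195 marks

Best selections within time 54 and stock limits:
- 3×option 1 + 1×option 2 + 1×option 3 + 1×option 4: time 53, value 195
- 3×option 1 + 2×option 2 + 1×option 3: time 46, value 185
- 3×option 1 + 2×option 2 + 1×option 4: time 49, value 184
- 3×option 1 + 1×option 2 + 1×option 3 + 1×option 5: time 52, value 181
Best: 195 marks.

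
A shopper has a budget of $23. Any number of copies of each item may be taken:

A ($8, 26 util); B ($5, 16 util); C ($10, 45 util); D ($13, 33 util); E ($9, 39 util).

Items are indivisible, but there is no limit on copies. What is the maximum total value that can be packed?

Best value-per-unit is C at 45/10; filling with it alone gives 2×45 = 90.
Optimal mix: 1×B + 2×E → cost 23, value 94.

94 util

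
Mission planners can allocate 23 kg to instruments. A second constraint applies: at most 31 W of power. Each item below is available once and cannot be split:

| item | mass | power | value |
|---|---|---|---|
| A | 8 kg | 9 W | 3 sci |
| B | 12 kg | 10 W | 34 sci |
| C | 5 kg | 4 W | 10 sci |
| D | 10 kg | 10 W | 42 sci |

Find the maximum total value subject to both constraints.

76 sci

Feasible sets respecting both limits:
- B+D: mass 22, power 20, value 76
- A+C+D: mass 23, power 23, value 55
- C+D: mass 15, power 14, value 52
- A+D: mass 18, power 19, value 45
Best: 76 sci.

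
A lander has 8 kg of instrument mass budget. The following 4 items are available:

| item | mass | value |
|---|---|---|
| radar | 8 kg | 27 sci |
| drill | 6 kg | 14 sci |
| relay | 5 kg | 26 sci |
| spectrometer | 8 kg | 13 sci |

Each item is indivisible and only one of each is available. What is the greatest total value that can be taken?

Check high-value combinations within 8 kg:
- radar: mass 8, value 27
- relay: mass 5, value 26
- drill: mass 6, value 14
- spectrometer: mass 8, value 13
Best: 27 sci.

27 sci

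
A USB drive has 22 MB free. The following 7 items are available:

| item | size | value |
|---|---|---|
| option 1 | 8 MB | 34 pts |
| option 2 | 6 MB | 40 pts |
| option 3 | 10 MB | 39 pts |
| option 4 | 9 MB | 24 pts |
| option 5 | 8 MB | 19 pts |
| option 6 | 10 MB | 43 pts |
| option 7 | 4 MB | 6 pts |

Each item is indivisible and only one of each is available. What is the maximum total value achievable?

This is a 0/1 knapsack; check combinations near the capacity.
- option 1+option 2+option 5: size 8+6+8=22, value 34+40+19=93
- option 2+option 6+option 7: size 6+10+4=20, value 40+43+6=89
- option 2+option 3+option 7: size 6+10+4=20, value 40+39+6=85
- option 2+option 6: size 6+10=16, value 40+43=83
- option 1+option 6+option 7: size 8+10+4=22, value 34+43+6=83
Best: 93 pts.

93 pts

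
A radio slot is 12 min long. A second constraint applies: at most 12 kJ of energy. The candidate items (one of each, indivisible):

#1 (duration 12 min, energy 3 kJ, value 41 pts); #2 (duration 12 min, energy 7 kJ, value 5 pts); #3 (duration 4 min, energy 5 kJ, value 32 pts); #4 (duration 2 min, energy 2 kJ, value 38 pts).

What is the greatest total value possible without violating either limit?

70 pts

Feasible sets respecting both limits:
- #3+#4: duration 6, energy 7, value 70
- #1: duration 12, energy 3, value 41
- #4: duration 2, energy 2, value 38
- #3: duration 4, energy 5, value 32
Best: 70 pts.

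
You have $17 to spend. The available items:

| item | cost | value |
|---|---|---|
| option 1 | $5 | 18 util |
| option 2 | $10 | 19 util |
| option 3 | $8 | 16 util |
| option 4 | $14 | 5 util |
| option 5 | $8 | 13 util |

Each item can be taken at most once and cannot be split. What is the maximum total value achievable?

Check high-value combinations within $17:
- option 1+option 2: cost 5+10=15, value 18+19=37
- option 1+option 3: cost 5+8=13, value 18+16=34
- option 1+option 5: cost 5+8=13, value 18+13=31
- option 3+option 5: cost 8+8=16, value 16+13=29
Best: 37 util.

37 util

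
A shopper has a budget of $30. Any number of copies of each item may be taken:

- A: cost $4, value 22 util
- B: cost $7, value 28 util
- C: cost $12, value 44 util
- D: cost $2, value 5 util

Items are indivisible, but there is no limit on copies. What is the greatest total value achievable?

159 util

Best value-per-unit is A at 22/4; filling with it alone gives 7×22 = 154.
Optimal mix: 7×A + 1×D → cost 30, value 159.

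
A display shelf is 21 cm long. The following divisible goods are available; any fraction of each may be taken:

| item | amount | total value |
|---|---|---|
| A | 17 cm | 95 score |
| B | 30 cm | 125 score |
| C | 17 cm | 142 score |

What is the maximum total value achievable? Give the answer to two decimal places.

Take in order of value per unit:
- C (142/17 per unit): all 17 → value 142, running total 142.00
- A (95/17 per unit): 4 of 17 → value 4×95/17 = 22.3529, running total 164.35
Total 164.35.

164.35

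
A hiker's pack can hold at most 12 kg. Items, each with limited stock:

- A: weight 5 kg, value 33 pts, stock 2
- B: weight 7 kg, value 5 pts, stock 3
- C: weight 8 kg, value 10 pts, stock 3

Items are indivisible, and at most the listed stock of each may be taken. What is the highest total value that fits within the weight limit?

Top feasible selections:
- 2×A: weight 10, value 66
- 1×A + 1×B: weight 12, value 38
- 1×A: weight 5, value 33
- 1×C: weight 8, value 10
Best: 66 pts.

66 pts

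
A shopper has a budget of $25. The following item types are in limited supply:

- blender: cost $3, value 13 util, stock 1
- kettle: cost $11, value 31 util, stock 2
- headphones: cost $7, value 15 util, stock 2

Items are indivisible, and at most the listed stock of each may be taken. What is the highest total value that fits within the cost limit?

Best selections within cost 25 and stock limits:
- 1×blender + 2×kettle: cost 25, value 75
- 2×kettle: cost 22, value 62
Best: 75 util.

75 util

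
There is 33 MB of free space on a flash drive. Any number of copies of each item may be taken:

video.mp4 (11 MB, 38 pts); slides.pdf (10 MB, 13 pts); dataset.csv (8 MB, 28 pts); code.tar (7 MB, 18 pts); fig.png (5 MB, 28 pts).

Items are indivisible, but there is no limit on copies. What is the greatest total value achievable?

168 pts

Best value-per-unit is fig.png at 28/5; filling with it alone gives 6×28 = 168.
Optimal mix: 1×dataset.csv + 5×fig.png → size 33, value 168.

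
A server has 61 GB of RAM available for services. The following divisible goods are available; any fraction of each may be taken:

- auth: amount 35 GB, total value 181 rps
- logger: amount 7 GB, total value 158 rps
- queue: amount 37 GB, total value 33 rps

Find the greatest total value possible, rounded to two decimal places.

Take in order of value per unit:
- logger (158/7 per unit): all 7 → value 158, running total 158.00
- auth (181/35 per unit): all 35 → value 181, running total 339.00
- queue (33/37 per unit): 19 of 37 → value 19×33/37 = 16.9459, running total 355.95
Total 355.95.

355.95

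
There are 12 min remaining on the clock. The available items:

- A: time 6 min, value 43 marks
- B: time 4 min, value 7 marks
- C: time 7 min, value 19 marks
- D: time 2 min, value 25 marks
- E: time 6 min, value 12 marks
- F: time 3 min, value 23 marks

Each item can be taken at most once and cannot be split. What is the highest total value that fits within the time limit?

Check high-value combinations within 12 min:
- A+D+F: time 6+2+3=11, value 43+25+23=91
- A+B+D: time 6+4+2=12, value 43+7+25=75
- A+D: time 6+2=8, value 43+25=68
- C+D+F: time 7+2+3=12, value 19+25+23=67
- A+F: time 6+3=9, value 43+23=66
Best: 91 marks.

91 marks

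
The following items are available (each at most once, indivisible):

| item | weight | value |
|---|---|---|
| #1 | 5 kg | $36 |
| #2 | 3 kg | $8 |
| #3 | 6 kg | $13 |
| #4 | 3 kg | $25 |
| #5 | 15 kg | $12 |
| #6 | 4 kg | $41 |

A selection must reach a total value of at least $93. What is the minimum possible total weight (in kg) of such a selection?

Subsets with value ≥ 93, sorted by total weight:
- #1+#4+#6: weight 12, value 102
- #1+#2+#4+#6: weight 15, value 110
- #1+#3+#4+#6: weight 18, value 115
Minimum weight: 12 kg.

12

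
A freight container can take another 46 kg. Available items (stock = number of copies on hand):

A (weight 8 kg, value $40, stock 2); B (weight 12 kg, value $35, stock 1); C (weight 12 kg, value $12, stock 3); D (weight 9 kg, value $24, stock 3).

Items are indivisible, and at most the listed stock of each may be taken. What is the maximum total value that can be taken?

Top feasible selections:
- 2×A + 1×B + 2×D: weight 46, value 163
- 2×A + 3×D: weight 43, value 152
- 2×A + 1×C + 2×D: weight 46, value 140
- 2×A + 1×B + 1×D: weight 37, value 139
Best: $163.

$163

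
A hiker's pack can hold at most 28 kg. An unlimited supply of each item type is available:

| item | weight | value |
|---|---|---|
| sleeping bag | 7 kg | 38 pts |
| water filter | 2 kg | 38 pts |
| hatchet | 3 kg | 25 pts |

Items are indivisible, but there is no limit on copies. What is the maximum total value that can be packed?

532 pts

Best value-per-unit is water filter at 38/2, and filling with it alone uses weight 14×2=28. No mix of the others beats 14×38 = 532.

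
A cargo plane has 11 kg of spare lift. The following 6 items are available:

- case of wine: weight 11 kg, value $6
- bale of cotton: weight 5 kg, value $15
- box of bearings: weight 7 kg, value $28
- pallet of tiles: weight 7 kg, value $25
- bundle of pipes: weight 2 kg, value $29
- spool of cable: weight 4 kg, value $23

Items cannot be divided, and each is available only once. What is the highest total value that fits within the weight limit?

This is a 0/1 knapsack; check combinations near the capacity.
- bale of cotton+bundle of pipes+spool of cable: weight 5+2+4=11, value 15+29+23=67
- box of bearings+bundle of pipes: weight 7+2=9, value 28+29=57
- pallet of tiles+bundle of pipes: weight 7+2=9, value 25+29=54
Best: $67.

$67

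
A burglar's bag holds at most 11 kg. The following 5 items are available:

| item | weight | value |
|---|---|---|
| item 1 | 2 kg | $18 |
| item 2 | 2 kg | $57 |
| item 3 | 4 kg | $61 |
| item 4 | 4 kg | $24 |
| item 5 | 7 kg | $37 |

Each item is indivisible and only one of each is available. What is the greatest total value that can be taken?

$142

Check high-value combinations within 11 kg:
- item 2+item 3+item 4: weight 2+4+4=10, value 57+61+24=142
- item 1+item 2+item 3: weight 2+2+4=8, value 18+57+61=136
- item 2+item 3: weight 2+4=6, value 57+61=118
Best: $142.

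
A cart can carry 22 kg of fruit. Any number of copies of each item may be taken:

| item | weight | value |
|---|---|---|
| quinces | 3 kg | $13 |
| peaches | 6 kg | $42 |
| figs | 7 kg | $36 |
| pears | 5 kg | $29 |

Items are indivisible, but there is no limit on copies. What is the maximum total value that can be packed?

Best value-per-unit is peaches at 42/6; filling with it alone gives 3×42 = 126.
Optimal mix: 2×peaches + 2×pears → weight 22, value 142.

$142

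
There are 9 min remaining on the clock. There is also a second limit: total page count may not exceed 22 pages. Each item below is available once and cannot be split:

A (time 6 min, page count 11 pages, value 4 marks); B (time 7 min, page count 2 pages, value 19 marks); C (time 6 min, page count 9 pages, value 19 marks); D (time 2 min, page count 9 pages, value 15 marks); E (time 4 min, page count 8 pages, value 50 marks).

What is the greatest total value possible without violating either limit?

65 marks

Feasible sets respecting both limits:
- D+E: time 6, page count 17, value 65
- E: time 4, page count 8, value 50
- B+D: time 9, page count 11, value 34
- C+D: time 8, page count 18, value 34
Best: 65 marks.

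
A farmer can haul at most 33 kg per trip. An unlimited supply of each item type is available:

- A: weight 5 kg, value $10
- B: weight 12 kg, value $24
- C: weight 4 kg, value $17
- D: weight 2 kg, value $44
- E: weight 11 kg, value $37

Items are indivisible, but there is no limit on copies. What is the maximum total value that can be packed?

Best value-per-unit is D at 44/2, and filling with it alone uses weight 16×2=32. No mix of the others beats 16×44 = 704.

$704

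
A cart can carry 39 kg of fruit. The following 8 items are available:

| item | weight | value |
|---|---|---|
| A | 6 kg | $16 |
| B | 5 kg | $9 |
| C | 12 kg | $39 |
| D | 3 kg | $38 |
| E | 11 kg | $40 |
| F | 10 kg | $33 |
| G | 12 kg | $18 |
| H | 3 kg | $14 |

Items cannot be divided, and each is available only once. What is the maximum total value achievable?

This is a 0/1 knapsack; check combinations near the capacity.
- C+D+E+F+H: weight 12+3+11+10+3=39, value 39+38+40+33+14=164
- C+D+E+F: weight 12+3+11+10=36, value 39+38+40+33=150
- A+B+D+E+F+H: weight 6+5+3+11+10+3=38, value 16+9+38+40+33+14=150
- A+B+C+D+F+H: weight 6+5+12+3+10+3=39, value 16+9+39+38+33+14=149
- A+C+D+E+H: weight 6+12+3+11+3=35, value 16+39+38+40+14=147
Best: $164.

$164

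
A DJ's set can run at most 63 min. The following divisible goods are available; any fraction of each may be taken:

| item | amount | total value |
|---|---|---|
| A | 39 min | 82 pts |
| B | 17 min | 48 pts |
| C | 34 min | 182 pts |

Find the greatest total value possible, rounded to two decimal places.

Take in order of value per unit:
- C (182/34 per unit): all 34 → value 182, running total 182.00
- B (48/17 per unit): all 17 → value 48, running total 230.00
- A (82/39 per unit): 12 of 39 → value 12×82/39 = 25.2308, running total 255.23
Total 255.23.

255.23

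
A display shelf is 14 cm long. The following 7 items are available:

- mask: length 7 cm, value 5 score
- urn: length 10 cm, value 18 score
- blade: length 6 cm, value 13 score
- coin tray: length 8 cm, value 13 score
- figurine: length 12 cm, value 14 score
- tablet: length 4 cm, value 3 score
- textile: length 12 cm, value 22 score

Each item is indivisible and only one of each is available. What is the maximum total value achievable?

26 score

Check high-value combinations within 14 cm:
- blade+coin tray: length 6+8=14, value 13+13=26
- textile: length 12, value 22
- urn+tablet: length 10+4=14, value 18+3=21
Best: 26 score.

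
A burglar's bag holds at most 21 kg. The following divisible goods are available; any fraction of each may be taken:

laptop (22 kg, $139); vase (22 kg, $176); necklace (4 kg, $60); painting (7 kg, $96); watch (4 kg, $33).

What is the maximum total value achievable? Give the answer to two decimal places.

Take in order of value per unit:
- necklace (60/4 per unit): all 4 → value 60, running total 60.00
- painting (96/7 per unit): all 7 → value 96, running total 156.00
- watch (33/4 per unit): all 4 → value 33, running total 189.00
- vase (176/22 per unit): 6 of 22 → value 6×176/22 = 48.0000, running total 237.00
Total 237.00.

237.00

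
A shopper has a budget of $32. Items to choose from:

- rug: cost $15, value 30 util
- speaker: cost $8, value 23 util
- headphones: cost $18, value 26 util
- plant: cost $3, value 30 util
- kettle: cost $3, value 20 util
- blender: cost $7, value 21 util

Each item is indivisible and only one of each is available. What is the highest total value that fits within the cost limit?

Check high-value combinations within $32:
- rug+speaker+plant+kettle: cost 15+8+3+3=29, value 30+23+30+20=103
- rug+plant+kettle+blender: cost 15+3+3+7=28, value 30+30+20+21=101
- speaker+headphones+plant+kettle: cost 8+18+3+3=32, value 23+26+30+20=99
- headphones+plant+kettle+blender: cost 18+3+3+7=31, value 26+30+20+21=97
Best: 103 util.

103 util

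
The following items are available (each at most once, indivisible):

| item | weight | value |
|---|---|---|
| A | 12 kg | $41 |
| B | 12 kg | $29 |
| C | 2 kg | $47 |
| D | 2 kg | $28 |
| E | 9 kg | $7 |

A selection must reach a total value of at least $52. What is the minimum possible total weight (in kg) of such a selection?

4

Subsets with value ≥ 52, sorted by total weight:
- C+D: weight 4, value 75
- C+E: weight 11, value 54
- C+D+E: weight 13, value 82
Minimum weight: 4 kg.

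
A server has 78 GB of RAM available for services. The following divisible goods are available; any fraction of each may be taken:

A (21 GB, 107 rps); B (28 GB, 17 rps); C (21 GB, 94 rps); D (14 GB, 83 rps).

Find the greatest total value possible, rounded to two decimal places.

Take in order of value per unit:
- D (83/14 per unit): all 14 → value 83, running total 83.00
- A (107/21 per unit): all 21 → value 107, running total 190.00
- C (94/21 per unit): all 21 → value 94, running total 284.00
- B (17/28 per unit): 22 of 28 → value 22×17/28 = 13.3571, running total 297.36
Total 297.36.

297.36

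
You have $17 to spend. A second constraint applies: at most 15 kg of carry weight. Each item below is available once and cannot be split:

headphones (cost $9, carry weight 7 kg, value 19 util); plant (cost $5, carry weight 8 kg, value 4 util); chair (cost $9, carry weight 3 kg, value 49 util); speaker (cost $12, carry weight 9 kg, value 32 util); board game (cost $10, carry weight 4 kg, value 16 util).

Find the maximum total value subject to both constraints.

53 util

Feasible sets respecting both limits:
- plant+chair: cost 14, carry weight 11, value 53
- chair: cost 9, carry weight 3, value 49
- speaker: cost 12, carry weight 9, value 32
Best: 53 util.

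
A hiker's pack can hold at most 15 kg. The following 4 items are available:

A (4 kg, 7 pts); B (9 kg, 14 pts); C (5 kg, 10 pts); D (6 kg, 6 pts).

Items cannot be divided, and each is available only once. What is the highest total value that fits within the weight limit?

24 pts

Check high-value combinations within 15 kg:
- B+C: weight 9+5=14, value 14+10=24
- A+C+D: weight 4+5+6=15, value 7+10+6=23
- A+B: weight 4+9=13, value 7+14=21
Best: 24 pts.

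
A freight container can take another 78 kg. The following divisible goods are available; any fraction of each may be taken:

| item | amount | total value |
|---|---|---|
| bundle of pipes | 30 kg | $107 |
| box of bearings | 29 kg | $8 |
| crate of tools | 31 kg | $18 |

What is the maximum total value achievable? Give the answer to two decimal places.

129.69

Take in order of value per unit:
- bundle of pipes (107/30 per unit): all 30 → value 107, running total 107.00
- crate of tools (18/31 per unit): all 31 → value 18, running total 125.00
- box of bearings (8/29 per unit): 17 of 29 → value 17×8/29 = 4.6897, running total 129.69
Total 129.69.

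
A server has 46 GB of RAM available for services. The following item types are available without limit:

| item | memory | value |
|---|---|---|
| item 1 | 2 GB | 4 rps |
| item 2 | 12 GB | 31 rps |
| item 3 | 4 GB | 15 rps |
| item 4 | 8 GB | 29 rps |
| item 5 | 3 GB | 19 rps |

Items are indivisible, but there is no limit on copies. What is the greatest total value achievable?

Best value-per-unit is item 5 at 19/3, and filling with it alone uses memory 15×3=45. No mix of the others beats 15×19 = 285.

285 rps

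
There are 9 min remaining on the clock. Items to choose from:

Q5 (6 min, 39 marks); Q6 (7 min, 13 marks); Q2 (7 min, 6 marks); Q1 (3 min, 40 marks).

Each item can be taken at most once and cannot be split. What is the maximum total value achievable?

79 marks

This is a 0/1 knapsack; check combinations near the capacity.
- Q5+Q1: time 6+3=9, value 39+40=79
- Q1: time 3, value 40
- Q5: time 6, value 39
- Q6: time 7, value 13
Best: 79 marks.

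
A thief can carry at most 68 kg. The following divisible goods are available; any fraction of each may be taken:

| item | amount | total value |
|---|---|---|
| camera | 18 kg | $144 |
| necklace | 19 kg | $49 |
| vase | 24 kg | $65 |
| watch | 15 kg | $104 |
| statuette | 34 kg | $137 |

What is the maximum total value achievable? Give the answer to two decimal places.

Take in order of value per unit:
- camera (144/18 per unit): all 18 → value 144, running total 144.00
- watch (104/15 per unit): all 15 → value 104, running total 248.00
- statuette (137/34 per unit): all 34 → value 137, running total 385.00
- vase (65/24 per unit): 1 of 24 → value 1×65/24 = 2.7083, running total 387.71
Total 387.71.

387.71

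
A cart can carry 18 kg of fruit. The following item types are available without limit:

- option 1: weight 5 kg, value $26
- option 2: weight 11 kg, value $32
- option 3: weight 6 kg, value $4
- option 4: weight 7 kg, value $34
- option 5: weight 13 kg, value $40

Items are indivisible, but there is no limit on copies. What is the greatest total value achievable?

$86

Best value-per-unit is option 1 at 26/5; filling with it alone gives 3×26 = 78.
Optimal mix: 2×option 1 + 1×option 4 → weight 17, value 86.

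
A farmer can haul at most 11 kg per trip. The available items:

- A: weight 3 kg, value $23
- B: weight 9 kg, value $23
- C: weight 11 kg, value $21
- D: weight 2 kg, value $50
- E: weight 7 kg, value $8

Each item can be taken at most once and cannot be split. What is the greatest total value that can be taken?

$73

Check high-value combinations within 11 kg:
- A+D: weight 3+2=5, value 23+50=73
- B+D: weight 9+2=11, value 23+50=73
- D+E: weight 2+7=9, value 50+8=58
Best: $73.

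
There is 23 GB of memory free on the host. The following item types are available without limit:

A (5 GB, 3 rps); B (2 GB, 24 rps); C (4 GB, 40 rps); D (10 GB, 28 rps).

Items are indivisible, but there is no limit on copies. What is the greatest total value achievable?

Best value-per-unit is B at 24/2, and filling with it alone uses memory 11×2=22. No mix of the others beats 11×24 = 264.

264 rps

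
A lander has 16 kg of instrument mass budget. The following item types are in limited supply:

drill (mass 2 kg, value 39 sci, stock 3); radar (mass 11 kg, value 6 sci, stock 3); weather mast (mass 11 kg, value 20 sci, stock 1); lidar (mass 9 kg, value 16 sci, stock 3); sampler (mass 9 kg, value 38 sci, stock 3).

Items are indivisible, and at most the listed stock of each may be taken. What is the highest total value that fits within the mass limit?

Top feasible selections:
- 3×drill + 1×sampler: mass 15, value 155
- 3×drill + 1×lidar: mass 15, value 133
- 3×drill: mass 6, value 117
Best: 155 sci.

155 sci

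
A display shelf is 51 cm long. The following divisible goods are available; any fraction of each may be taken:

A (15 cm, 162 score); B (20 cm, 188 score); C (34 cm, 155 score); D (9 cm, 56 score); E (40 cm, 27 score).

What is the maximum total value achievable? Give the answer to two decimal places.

437.91

Take in order of value per unit:
- A (162/15 per unit): all 15 → value 162, running total 162.00
- B (188/20 per unit): all 20 → value 188, running total 350.00
- D (56/9 per unit): all 9 → value 56, running total 406.00
- C (155/34 per unit): 7 of 34 → value 7×155/34 = 31.9118, running total 437.91
Total 437.91.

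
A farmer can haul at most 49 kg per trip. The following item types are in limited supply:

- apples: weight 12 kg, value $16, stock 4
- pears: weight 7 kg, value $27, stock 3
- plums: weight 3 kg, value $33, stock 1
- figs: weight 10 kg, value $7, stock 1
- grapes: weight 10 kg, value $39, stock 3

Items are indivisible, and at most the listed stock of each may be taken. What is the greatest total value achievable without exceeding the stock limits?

Best selections within weight 49 and stock limits:
- 2×pears + 1×plums + 3×grapes: weight 47, value 204
- 3×pears + 1×plums + 2×grapes: weight 44, value 192
- 1×apples + 2×pears + 1×plums + 2×grapes: weight 49, value 181
- 1×pears + 1×plums + 3×grapes: weight 40, value 177
Best: $204.

$204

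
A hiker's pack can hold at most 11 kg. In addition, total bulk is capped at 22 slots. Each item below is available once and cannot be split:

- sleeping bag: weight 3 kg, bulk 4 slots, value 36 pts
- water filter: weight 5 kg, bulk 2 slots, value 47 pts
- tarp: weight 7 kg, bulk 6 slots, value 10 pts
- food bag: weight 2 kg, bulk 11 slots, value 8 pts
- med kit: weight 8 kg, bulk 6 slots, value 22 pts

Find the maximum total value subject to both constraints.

91 pts

Feasible sets respecting both limits:
- sleeping bag+water filter+food bag: weight 10, bulk 17, value 91
- sleeping bag+water filter: weight 8, bulk 6, value 83
- sleeping bag+med kit: weight 11, bulk 10, value 58
- water filter+food bag: weight 7, bulk 13, value 55
Best: 91 pts.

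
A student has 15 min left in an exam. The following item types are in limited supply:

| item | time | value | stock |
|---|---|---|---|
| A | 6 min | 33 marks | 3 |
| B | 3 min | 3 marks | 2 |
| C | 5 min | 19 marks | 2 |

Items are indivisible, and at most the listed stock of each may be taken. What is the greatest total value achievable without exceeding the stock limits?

69 marks

Top feasible selections:
- 2×A + 1×B: time 15, value 69
- 2×A: time 12, value 66
- 1×A + 1×B + 1×C: time 14, value 55
Best: 69 marks.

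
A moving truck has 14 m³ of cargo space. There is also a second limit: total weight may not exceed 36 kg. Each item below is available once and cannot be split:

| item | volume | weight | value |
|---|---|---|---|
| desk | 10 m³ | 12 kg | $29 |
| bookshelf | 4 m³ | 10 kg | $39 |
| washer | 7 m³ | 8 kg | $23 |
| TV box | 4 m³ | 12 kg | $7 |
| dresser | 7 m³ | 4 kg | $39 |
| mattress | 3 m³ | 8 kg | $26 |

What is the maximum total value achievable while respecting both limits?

$104

Feasible sets respecting both limits:
- bookshelf+dresser+mattress: volume 14, weight 22, value 104
- bookshelf+washer+mattress: volume 14, weight 26, value 88
- bookshelf+dresser: volume 11, weight 14, value 78
Best: $104.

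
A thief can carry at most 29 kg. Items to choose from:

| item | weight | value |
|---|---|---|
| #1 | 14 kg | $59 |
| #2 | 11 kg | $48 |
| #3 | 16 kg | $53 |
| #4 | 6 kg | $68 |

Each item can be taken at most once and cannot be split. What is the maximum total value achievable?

This is a 0/1 knapsack; check combinations near the capacity.
- #1+#4: weight 14+6=20, value 59+68=127
- #3+#4: weight 16+6=22, value 53+68=121
- #2+#4: weight 11+6=17, value 48+68=116
- #1+#2: weight 14+11=25, value 59+48=107
Best: $127.

$127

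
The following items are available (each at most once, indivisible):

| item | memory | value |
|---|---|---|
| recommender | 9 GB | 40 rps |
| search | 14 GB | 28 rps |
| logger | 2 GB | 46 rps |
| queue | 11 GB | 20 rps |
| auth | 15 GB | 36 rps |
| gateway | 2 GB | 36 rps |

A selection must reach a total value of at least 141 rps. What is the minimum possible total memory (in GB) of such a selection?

24

Subsets with value ≥ 141, sorted by total memory:
- recommender+logger+queue+gateway: memory 24, value 142
- recommender+search+logger+gateway: memory 27, value 150
Minimum memory: 24 GB.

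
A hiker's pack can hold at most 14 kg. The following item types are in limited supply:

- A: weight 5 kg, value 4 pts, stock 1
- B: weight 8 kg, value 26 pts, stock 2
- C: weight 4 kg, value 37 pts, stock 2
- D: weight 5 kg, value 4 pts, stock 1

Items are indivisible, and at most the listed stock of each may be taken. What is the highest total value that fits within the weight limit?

Top feasible selections:
- 2×C + 1×D: weight 13, value 78
- 1×A + 2×C: weight 13, value 78
- 2×C: weight 8, value 74
- 1×B + 1×C: weight 12, value 63
Best: 78 pts.

78 pts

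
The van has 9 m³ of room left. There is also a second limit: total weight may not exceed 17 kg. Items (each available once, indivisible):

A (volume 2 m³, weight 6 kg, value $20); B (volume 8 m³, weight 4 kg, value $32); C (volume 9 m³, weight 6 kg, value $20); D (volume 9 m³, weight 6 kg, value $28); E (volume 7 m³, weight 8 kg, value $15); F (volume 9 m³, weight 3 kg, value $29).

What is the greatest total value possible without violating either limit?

$35

Feasible sets respecting both limits:
- A+E: volume 9, weight 14, value 35
- B: volume 8, weight 4, value 32
- F: volume 9, weight 3, value 29
- D: volume 9, weight 6, value 28
Best: $35.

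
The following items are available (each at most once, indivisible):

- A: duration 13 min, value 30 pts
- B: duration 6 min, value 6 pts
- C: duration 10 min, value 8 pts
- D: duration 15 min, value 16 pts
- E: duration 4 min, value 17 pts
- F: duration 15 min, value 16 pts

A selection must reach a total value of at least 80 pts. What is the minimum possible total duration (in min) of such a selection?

53

Subsets with value ≥ 80, sorted by total duration:
- A+B+D+E+F: duration 53, value 85
- A+C+D+E+F: duration 57, value 87
- A+B+C+D+E+F: duration 63, value 93
Minimum duration: 53 min.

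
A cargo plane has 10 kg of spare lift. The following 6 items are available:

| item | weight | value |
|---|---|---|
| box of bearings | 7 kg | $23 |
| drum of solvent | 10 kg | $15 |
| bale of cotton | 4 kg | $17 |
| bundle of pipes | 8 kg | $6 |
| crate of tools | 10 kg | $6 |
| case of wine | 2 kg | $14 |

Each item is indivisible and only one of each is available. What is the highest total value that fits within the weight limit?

$37

Check high-value combinations within 10 kg:
- box of bearings+case of wine: weight 7+2=9, value 23+14=37
- bale of cotton+case of wine: weight 4+2=6, value 17+14=31
- box of bearings: weight 7, value 23
Best: $37.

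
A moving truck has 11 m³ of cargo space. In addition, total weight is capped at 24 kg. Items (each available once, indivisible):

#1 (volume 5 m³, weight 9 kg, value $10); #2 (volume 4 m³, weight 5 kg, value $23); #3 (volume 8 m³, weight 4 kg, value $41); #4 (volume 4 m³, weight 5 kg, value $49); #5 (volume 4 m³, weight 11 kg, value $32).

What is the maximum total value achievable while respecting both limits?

$81

Feasible sets respecting both limits:
- #4+#5: volume 8, weight 16, value 81
- #2+#4: volume 8, weight 10, value 72
- #1+#4: volume 9, weight 14, value 59
Best: $81.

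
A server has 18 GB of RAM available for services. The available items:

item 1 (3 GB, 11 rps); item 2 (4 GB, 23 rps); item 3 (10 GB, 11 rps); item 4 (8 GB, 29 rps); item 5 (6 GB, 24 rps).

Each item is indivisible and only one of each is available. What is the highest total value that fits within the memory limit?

Check high-value combinations within 18 GB:
- item 2+item 4+item 5: memory 4+8+6=18, value 23+29+24=76
- item 1+item 4+item 5: memory 3+8+6=17, value 11+29+24=64
- item 1+item 2+item 4: memory 3+4+8=15, value 11+23+29=63
- item 1+item 2+item 5: memory 3+4+6=13, value 11+23+24=58
- item 4+item 5: memory 8+6=14, value 29+24=53
Best: 76 rps.

76 rps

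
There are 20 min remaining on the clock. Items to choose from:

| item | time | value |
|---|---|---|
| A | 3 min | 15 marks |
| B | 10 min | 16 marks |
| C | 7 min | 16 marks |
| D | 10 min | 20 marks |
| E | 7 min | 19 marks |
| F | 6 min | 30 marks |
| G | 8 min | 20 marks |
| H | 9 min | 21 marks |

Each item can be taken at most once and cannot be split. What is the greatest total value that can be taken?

Check high-value combinations within 20 min:
- A+F+H: time 3+6+9=18, value 15+30+21=66
- A+F+G: time 3+6+8=17, value 15+30+20=65
- A+D+F: time 3+10+6=19, value 15+20+30=65
Best: 66 marks.

66 marks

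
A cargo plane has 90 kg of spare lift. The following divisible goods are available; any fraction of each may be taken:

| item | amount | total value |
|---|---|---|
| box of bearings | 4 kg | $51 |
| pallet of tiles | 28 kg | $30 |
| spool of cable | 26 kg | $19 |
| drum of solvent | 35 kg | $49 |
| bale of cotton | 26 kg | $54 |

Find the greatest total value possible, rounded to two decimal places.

Take in order of value per unit:
- box of bearings (51/4 per unit): all 4 → value 51, running total 51.00
- bale of cotton (54/26 per unit): all 26 → value 54, running total 105.00
- drum of solvent (49/35 per unit): all 35 → value 49, running total 154.00
- pallet of tiles (30/28 per unit): 25 of 28 → value 25×30/28 = 26.7857, running total 180.79
Total 180.79.

180.79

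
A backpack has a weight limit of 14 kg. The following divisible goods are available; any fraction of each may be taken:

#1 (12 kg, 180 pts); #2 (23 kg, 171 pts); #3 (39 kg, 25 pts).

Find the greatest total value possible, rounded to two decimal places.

194.87

Take in order of value per unit:
- #1 (180/12 per unit): all 12 → value 180, running total 180.00
- #2 (171/23 per unit): 2 of 23 → value 2×171/23 = 14.8696, running total 194.87
Total 194.87.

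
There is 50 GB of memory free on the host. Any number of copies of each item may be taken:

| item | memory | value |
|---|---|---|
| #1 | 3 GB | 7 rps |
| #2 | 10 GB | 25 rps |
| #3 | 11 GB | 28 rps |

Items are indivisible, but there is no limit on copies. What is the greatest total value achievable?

126 rps

Best value-per-unit is #3 at 28/11; filling with it alone gives 4×28 = 112.
Optimal mix: 2×#1 + 4×#3 → memory 50, value 126.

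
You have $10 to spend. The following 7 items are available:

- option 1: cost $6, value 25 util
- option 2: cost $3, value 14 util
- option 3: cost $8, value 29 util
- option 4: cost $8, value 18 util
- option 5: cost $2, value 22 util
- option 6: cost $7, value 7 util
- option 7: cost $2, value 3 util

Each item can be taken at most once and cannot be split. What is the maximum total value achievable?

51 util

Check high-value combinations within $10:
- option 3+option 5: cost 8+2=10, value 29+22=51
- option 1+option 5+option 7: cost 6+2+2=10, value 25+22+3=50
- option 1+option 5: cost 6+2=8, value 25+22=47
- option 4+option 5: cost 8+2=10, value 18+22=40
Best: 51 util.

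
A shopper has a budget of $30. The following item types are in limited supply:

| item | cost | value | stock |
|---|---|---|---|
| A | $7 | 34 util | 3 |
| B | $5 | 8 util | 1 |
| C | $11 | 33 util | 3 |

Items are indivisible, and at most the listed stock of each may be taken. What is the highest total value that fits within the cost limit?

110 util

Best selections within cost 30 and stock limits:
- 3×A + 1×B: cost 26, value 110
- 2×A + 1×B + 1×C: cost 30, value 109
- 3×A: cost 21, value 102
Best: 110 util.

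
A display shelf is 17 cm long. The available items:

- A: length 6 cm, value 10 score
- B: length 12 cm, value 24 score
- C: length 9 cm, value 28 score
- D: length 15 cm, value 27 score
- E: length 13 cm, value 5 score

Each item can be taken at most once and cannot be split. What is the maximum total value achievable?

Check high-value combinations within 17 cm:
- A+C: length 6+9=15, value 10+28=38
- C: length 9, value 28
- D: length 15, value 27
- B: length 12, value 24
Best: 38 score.

38 score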